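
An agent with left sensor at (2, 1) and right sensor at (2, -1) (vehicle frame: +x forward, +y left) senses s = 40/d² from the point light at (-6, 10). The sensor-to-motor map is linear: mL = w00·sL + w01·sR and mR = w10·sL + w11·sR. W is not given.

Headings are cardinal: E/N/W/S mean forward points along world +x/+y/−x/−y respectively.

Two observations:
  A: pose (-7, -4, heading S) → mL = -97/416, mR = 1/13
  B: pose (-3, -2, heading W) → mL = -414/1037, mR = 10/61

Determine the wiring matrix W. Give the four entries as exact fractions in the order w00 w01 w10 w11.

-1 -1/2 0 1/2

obs A: pose=(-7,-4,S) → sL=5/32, sR=2/13, mL=-97/416, mR=1/13
obs B: pose=(-3,-2,W) → sL=4/17, sR=20/61, mL=-414/1037, mR=10/61
sensor matrix S = [[5/32, 2/13], [4/17, 20/61]]; det S = 1621/107848
solve [mL_A; mL_B] = S·[w00; w01] and [mR_A; mR_B] = S·[w10; w11]:
  w00 = -1, w01 = -1/2, w10 = 0, w11 = 1/2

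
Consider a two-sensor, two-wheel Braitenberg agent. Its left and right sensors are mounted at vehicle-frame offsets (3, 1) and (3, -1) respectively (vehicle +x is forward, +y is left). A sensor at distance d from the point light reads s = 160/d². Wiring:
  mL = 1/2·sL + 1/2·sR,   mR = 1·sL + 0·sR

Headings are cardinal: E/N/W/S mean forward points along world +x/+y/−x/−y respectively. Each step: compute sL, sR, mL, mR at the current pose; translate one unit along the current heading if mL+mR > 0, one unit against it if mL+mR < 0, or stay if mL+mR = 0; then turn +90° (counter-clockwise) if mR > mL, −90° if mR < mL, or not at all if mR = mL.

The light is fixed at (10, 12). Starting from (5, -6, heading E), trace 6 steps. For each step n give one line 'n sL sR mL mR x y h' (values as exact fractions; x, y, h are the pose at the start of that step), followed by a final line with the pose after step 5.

0 160/293 32/73 10528/21389 160/293 5 -6 E
1 16/25 80/117 1936/2925 16/25 6 -6 N
2 160/257 32/65 9312/16705 160/257 6 -5 E
3 40/53 4/5 206/265 40/53 7 -5 N
4 32/45 160/289 8224/13005 32/45 7 -4 E
5 80/89 16/17 1392/1513 80/89 8 -4 N
final 8 -3 E

n=0: pose=(5,-6,E); sL=160/293, sR=32/73; mL=10528/21389, mR=160/293; mL+mR=22208/21389 → advance +1; mR−mL=1152/21389 → turn +1·90°
n=1: pose=(6,-6,N); sL=16/25, sR=80/117; mL=1936/2925, mR=16/25; mL+mR=3808/2925 → advance +1; mR−mL=-64/2925 → turn -1·90°
n=2: pose=(6,-5,E); sL=160/257, sR=32/65; mL=9312/16705, mR=160/257; mL+mR=19712/16705 → advance +1; mR−mL=1088/16705 → turn +1·90°
n=3: pose=(7,-5,N); sL=40/53, sR=4/5; mL=206/265, mR=40/53; mL+mR=406/265 → advance +1; mR−mL=-6/265 → turn -1·90°
n=4: pose=(7,-4,E); sL=32/45, sR=160/289; mL=8224/13005, mR=32/45; mL+mR=5824/4335 → advance +1; mR−mL=1024/13005 → turn +1·90°
n=5: pose=(8,-4,N); sL=80/89, sR=16/17; mL=1392/1513, mR=80/89; mL+mR=2752/1513 → advance +1; mR−mL=-32/1513 → turn -1·90°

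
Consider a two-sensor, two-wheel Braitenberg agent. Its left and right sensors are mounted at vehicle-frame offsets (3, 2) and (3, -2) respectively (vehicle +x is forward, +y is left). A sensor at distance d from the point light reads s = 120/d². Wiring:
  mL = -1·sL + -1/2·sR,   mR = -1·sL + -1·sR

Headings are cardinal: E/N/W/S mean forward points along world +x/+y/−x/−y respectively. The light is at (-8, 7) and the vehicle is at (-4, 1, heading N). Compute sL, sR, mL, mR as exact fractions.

120/13 8/3 -412/39 -464/39

left sensor world pos  = (-6, 4); dL² = 13
right sensor world pos = (-2, 4); dR² = 45
sL = 120/13 = 120/13
sR = 120/45 = 8/3
mL = -1·sL + -1/2·sR = -412/39
mR = -1·sL + -1·sR = -464/39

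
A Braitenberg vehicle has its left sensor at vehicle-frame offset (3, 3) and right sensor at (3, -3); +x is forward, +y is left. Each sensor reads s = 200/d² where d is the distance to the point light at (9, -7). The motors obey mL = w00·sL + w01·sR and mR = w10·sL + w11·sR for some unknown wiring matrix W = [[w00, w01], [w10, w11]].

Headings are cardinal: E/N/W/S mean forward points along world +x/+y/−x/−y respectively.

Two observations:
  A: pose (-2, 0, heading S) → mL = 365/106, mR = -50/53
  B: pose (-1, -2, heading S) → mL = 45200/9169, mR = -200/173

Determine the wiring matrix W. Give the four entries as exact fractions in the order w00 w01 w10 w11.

obs A: pose=(-2,0,S) → sL=5/2, sR=50/53, mL=365/106, mR=-50/53
obs B: pose=(-1,-2,S) → sL=200/53, sR=200/173, mL=45200/9169, mR=-200/173
sensor matrix S = [[5/2, 50/53], [200/53, 200/173]]; det S = -325500/485957
solve [mL_A; mL_B] = S·[w00; w01] and [mR_A; mR_B] = S·[w10; w11]:
  w00 = 1, w01 = 1, w10 = 0, w11 = -1

1 1 0 -1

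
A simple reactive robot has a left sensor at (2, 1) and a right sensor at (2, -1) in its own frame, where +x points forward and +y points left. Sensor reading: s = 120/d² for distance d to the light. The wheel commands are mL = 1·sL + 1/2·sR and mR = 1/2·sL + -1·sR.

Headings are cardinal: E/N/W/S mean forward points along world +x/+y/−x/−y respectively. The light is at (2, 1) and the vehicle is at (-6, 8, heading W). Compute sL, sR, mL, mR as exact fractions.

15/17 30/41 870/697 -405/1394

left sensor world pos  = (-8, 7); dL² = 136
right sensor world pos = (-8, 9); dR² = 164
sL = 120/136 = 15/17
sR = 120/164 = 30/41
mL = 1·sL + 1/2·sR = 870/697
mR = 1/2·sL + -1·sR = -405/1394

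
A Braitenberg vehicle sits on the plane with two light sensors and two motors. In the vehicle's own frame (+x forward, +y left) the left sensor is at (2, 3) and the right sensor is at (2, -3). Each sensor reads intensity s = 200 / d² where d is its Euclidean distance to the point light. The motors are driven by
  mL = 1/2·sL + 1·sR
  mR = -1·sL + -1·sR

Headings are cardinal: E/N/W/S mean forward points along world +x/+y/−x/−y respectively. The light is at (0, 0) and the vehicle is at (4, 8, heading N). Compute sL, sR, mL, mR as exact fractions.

left sensor world pos  = (1, 10); dL² = 101
right sensor world pos = (7, 10); dR² = 149
sL = 200/101 = 200/101
sR = 200/149 = 200/149
mL = 1/2·sL + 1·sR = 35100/15049
mR = -1·sL + -1·sR = -50000/15049

200/101 200/149 35100/15049 -50000/15049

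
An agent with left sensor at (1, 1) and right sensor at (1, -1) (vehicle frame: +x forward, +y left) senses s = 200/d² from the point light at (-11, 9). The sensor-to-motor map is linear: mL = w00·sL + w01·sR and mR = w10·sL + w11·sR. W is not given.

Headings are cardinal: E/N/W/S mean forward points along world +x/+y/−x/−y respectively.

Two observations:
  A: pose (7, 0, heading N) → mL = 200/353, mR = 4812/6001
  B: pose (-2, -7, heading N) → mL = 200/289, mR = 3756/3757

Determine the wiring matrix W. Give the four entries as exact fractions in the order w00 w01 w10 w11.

obs A: pose=(7,0,N) → sL=200/353, sR=8/17, mL=200/353, mR=4812/6001
obs B: pose=(-2,-7,N) → sL=200/289, sR=8/13, mL=200/289, mR=3756/3757
sensor matrix S = [[200/353, 8/17], [200/289, 8/13]]; det S = 518400/22545757
solve [mL_A; mL_B] = S·[w00; w01] and [mR_A; mR_B] = S·[w10; w11]:
  w00 = 1, w01 = 0, w10 = 1, w11 = 1/2

1 0 1 1/2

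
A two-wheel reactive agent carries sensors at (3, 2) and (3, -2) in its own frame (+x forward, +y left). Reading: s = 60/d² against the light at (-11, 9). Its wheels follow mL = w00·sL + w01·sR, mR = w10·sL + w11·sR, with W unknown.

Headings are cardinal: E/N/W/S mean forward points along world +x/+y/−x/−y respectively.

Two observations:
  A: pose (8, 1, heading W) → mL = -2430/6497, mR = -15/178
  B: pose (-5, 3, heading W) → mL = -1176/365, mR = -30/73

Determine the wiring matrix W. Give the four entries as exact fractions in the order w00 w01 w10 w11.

-1 -1 -1/2 0

obs A: pose=(8,1,W) → sL=15/89, sR=15/73, mL=-2430/6497, mR=-15/178
obs B: pose=(-5,3,W) → sL=60/73, sR=12/5, mL=-1176/365, mR=-30/73
sensor matrix S = [[15/89, 15/73], [60/73, 12/5]]; det S = 111744/474281
solve [mL_A; mL_B] = S·[w00; w01] and [mR_A; mR_B] = S·[w10; w11]:
  w00 = -1, w01 = -1, w10 = -1/2, w11 = 0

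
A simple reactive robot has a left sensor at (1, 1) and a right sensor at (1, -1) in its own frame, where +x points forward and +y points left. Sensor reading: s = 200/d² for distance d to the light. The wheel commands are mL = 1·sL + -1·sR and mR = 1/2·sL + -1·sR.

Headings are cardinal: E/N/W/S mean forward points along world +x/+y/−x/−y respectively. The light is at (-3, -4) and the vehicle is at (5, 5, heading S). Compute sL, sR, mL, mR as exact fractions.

left sensor world pos  = (6, 4); dL² = 145
right sensor world pos = (4, 4); dR² = 113
sL = 200/145 = 40/29
sR = 200/113 = 200/113
mL = 1·sL + -1·sR = -1280/3277
mR = 1/2·sL + -1·sR = -3540/3277

40/29 200/113 -1280/3277 -3540/3277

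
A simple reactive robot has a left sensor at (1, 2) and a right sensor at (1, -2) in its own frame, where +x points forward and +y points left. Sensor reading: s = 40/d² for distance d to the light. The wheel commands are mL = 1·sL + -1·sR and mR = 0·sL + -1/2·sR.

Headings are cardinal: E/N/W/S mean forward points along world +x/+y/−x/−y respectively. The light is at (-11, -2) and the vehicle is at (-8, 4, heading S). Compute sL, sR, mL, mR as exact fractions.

4/5 20/13 -48/65 -10/13

left sensor world pos  = (-6, 3); dL² = 50
right sensor world pos = (-10, 3); dR² = 26
sL = 40/50 = 4/5
sR = 40/26 = 20/13
mL = 1·sL + -1·sR = -48/65
mR = 0·sL + -1/2·sR = -10/13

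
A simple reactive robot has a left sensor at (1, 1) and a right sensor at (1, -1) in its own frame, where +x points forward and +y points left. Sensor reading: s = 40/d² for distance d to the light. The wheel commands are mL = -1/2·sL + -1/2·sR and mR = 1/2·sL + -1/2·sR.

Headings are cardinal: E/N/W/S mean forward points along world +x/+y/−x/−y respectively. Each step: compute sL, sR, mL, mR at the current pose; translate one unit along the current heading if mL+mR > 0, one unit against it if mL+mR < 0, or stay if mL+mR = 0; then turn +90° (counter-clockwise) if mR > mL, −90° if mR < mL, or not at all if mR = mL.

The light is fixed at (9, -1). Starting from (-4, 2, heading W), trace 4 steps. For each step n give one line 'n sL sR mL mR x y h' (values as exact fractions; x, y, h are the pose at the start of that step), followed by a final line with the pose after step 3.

0 1/5 10/53 -103/530 3/530 -4 2 W
1 8/25 40/173 -1192/4325 192/4325 -3 2 S
2 20/73 4/13 -276/949 -16/949 -3 3 E
3 40/221 40/169 -600/2873 -80/2873 -4 3 N
final -4 2 W

n=0: pose=(-4,2,W); sL=1/5, sR=10/53; mL=-103/530, mR=3/530; mL+mR=-10/53 → advance -1; mR−mL=1/5 → turn +1·90°
n=1: pose=(-3,2,S); sL=8/25, sR=40/173; mL=-1192/4325, mR=192/4325; mL+mR=-40/173 → advance -1; mR−mL=8/25 → turn +1·90°
n=2: pose=(-3,3,E); sL=20/73, sR=4/13; mL=-276/949, mR=-16/949; mL+mR=-4/13 → advance -1; mR−mL=20/73 → turn +1·90°
n=3: pose=(-4,3,N); sL=40/221, sR=40/169; mL=-600/2873, mR=-80/2873; mL+mR=-40/169 → advance -1; mR−mL=40/221 → turn +1·90°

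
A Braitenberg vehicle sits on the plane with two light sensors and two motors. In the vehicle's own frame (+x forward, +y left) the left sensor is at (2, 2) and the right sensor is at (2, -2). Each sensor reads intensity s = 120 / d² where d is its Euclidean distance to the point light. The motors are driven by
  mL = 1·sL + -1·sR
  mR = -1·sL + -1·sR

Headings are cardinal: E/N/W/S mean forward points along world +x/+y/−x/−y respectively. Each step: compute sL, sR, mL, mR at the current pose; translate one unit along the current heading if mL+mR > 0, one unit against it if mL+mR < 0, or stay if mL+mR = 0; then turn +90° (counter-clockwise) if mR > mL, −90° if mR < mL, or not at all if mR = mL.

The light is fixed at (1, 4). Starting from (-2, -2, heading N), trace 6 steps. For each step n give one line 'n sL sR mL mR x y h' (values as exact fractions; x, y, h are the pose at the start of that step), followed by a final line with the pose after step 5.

0 120/41 120/17 -2880/697 -6960/697 -2 -2 N
1 60/13 60/41 1680/533 -3240/533 -2 -3 E
2 24/17 40/39 256/663 -1616/663 -3 -3 S
3 6/5 30/13 -72/65 -228/65 -3 -2 W
4 120/41 120/17 -2880/697 -6960/697 -2 -2 N
5 60/13 60/41 1680/533 -3240/533 -2 -3 E
final -3 -3 S

n=0: pose=(-2,-2,N); sL=120/41, sR=120/17; mL=-2880/697, mR=-6960/697; mL+mR=-240/17 → advance -1; mR−mL=-240/41 → turn -1·90°
n=1: pose=(-2,-3,E); sL=60/13, sR=60/41; mL=1680/533, mR=-3240/533; mL+mR=-120/41 → advance -1; mR−mL=-120/13 → turn -1·90°
n=2: pose=(-3,-3,S); sL=24/17, sR=40/39; mL=256/663, mR=-1616/663; mL+mR=-80/39 → advance -1; mR−mL=-48/17 → turn -1·90°
n=3: pose=(-3,-2,W); sL=6/5, sR=30/13; mL=-72/65, mR=-228/65; mL+mR=-60/13 → advance -1; mR−mL=-12/5 → turn -1·90°
n=4: pose=(-2,-2,N); sL=120/41, sR=120/17; mL=-2880/697, mR=-6960/697; mL+mR=-240/17 → advance -1; mR−mL=-240/41 → turn -1·90°
n=5: pose=(-2,-3,E); sL=60/13, sR=60/41; mL=1680/533, mR=-3240/533; mL+mR=-120/41 → advance -1; mR−mL=-120/13 → turn -1·90°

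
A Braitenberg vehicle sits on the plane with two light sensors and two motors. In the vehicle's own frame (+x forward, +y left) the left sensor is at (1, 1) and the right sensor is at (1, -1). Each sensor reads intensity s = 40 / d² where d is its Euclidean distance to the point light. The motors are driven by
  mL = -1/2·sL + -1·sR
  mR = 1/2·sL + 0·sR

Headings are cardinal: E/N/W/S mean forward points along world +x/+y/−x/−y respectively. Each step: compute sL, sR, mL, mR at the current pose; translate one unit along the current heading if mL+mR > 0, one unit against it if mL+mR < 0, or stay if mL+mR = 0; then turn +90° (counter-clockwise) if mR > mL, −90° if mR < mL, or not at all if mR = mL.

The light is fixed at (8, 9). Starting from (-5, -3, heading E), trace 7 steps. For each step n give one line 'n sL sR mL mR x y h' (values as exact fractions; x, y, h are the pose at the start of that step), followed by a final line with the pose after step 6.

0 8/53 40/313 -3372/16589 4/53 -5 -3 E
1 20/173 4/29 -982/5017 10/173 -6 -3 N
2 40/421 40/369 -24220/155349 20/421 -6 -4 W
3 2/17 5/49 -134/833 1/17 -5 -4 S
4 8/53 40/313 -3372/16589 4/53 -5 -3 E
5 20/173 4/29 -982/5017 10/173 -6 -3 N
6 40/421 40/369 -24220/155349 20/421 -6 -4 W
final -5 -4 S

n=0: pose=(-5,-3,E); sL=8/53, sR=40/313; mL=-3372/16589, mR=4/53; mL+mR=-40/313 → advance -1; mR−mL=4624/16589 → turn +1·90°
n=1: pose=(-6,-3,N); sL=20/173, sR=4/29; mL=-982/5017, mR=10/173; mL+mR=-4/29 → advance -1; mR−mL=1272/5017 → turn +1·90°
n=2: pose=(-6,-4,W); sL=40/421, sR=40/369; mL=-24220/155349, mR=20/421; mL+mR=-40/369 → advance -1; mR−mL=31600/155349 → turn +1·90°
n=3: pose=(-5,-4,S); sL=2/17, sR=5/49; mL=-134/833, mR=1/17; mL+mR=-5/49 → advance -1; mR−mL=183/833 → turn +1·90°
n=4: pose=(-5,-3,E); sL=8/53, sR=40/313; mL=-3372/16589, mR=4/53; mL+mR=-40/313 → advance -1; mR−mL=4624/16589 → turn +1·90°
n=5: pose=(-6,-3,N); sL=20/173, sR=4/29; mL=-982/5017, mR=10/173; mL+mR=-4/29 → advance -1; mR−mL=1272/5017 → turn +1·90°
n=6: pose=(-6,-4,W); sL=40/421, sR=40/369; mL=-24220/155349, mR=20/421; mL+mR=-40/369 → advance -1; mR−mL=31600/155349 → turn +1·90°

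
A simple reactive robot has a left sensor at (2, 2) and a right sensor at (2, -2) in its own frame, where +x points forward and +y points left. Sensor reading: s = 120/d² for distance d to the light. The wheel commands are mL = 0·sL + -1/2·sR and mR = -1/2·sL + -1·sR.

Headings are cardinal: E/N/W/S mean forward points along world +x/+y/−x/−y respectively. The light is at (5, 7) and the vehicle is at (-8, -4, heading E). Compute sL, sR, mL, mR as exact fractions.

60/101 12/29 -6/29 -2082/2929

left sensor world pos  = (-6, -2); dL² = 202
right sensor world pos = (-6, -6); dR² = 290
sL = 120/202 = 60/101
sR = 120/290 = 12/29
mL = 0·sL + -1/2·sR = -6/29
mR = -1/2·sL + -1·sR = -2082/2929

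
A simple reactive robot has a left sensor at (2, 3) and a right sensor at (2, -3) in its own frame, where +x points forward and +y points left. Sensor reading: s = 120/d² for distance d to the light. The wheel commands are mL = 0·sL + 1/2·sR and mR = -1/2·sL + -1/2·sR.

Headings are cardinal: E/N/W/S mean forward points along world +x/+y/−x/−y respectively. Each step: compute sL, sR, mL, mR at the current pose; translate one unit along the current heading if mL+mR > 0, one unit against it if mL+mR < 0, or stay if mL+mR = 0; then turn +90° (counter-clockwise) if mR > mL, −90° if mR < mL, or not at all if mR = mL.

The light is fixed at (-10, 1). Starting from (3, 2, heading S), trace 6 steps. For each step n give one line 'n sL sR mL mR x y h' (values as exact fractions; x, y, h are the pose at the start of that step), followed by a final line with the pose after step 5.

0 120/257 120/101 60/101 -21480/25957 3 2 S
1 60/61 60/73 30/73 -4020/4453 3 3 W
2 120/137 24/61 12/61 -5304/8357 4 3 N
3 15/34 6/13 3/13 -399/884 4 2 E
4 120/257 120/101 60/101 -21480/25957 3 2 S
5 60/61 60/73 30/73 -4020/4453 3 3 W
final 4 3 N

n=0: pose=(3,2,S); sL=120/257, sR=120/101; mL=60/101, mR=-21480/25957; mL+mR=-60/257 → advance -1; mR−mL=-36900/25957 → turn -1·90°
n=1: pose=(3,3,W); sL=60/61, sR=60/73; mL=30/73, mR=-4020/4453; mL+mR=-30/61 → advance -1; mR−mL=-5850/4453 → turn -1·90°
n=2: pose=(4,3,N); sL=120/137, sR=24/61; mL=12/61, mR=-5304/8357; mL+mR=-60/137 → advance -1; mR−mL=-6948/8357 → turn -1·90°
n=3: pose=(4,2,E); sL=15/34, sR=6/13; mL=3/13, mR=-399/884; mL+mR=-15/68 → advance -1; mR−mL=-603/884 → turn -1·90°
n=4: pose=(3,2,S); sL=120/257, sR=120/101; mL=60/101, mR=-21480/25957; mL+mR=-60/257 → advance -1; mR−mL=-36900/25957 → turn -1·90°
n=5: pose=(3,3,W); sL=60/61, sR=60/73; mL=30/73, mR=-4020/4453; mL+mR=-30/61 → advance -1; mR−mL=-5850/4453 → turn -1·90°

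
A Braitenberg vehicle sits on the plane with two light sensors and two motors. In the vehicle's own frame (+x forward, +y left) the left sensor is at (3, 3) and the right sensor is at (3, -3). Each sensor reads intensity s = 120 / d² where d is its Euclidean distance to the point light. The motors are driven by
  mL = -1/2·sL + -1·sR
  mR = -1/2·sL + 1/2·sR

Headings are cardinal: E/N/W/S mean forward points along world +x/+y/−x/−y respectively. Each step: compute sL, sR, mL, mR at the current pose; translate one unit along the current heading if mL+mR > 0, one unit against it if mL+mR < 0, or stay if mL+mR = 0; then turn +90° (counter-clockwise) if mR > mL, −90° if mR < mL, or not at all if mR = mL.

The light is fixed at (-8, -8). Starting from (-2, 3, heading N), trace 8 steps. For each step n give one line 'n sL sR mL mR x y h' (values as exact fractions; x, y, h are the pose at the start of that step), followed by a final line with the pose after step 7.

n=0: pose=(-2,3,N); sL=24/41, sR=120/277; mL=-8244/11357, mR=-864/11357; mL+mR=-9108/11357 → advance -1; mR−mL=180/277 → turn +1·90°
n=1: pose=(-2,2,W); sL=60/29, sR=60/89; mL=-4410/2581, mR=-1800/2581; mL+mR=-6210/2581 → advance -1; mR−mL=90/89 → turn +1·90°
n=2: pose=(-1,2,S); sL=120/149, sR=24/13; mL=-4356/1937, mR=1008/1937; mL+mR=-3348/1937 → advance -1; mR−mL=36/13 → turn +1·90°
n=3: pose=(-1,3,E); sL=15/37, sR=30/41; mL=-2835/3034, mR=495/3034; mL+mR=-1170/1517 → advance -1; mR−mL=45/41 → turn +1·90°
n=4: pose=(-2,3,N); sL=24/41, sR=120/277; mL=-8244/11357, mR=-864/11357; mL+mR=-9108/11357 → advance -1; mR−mL=180/277 → turn +1·90°
n=5: pose=(-2,2,W); sL=60/29, sR=60/89; mL=-4410/2581, mR=-1800/2581; mL+mR=-6210/2581 → advance -1; mR−mL=90/89 → turn +1·90°
n=6: pose=(-1,2,S); sL=120/149, sR=24/13; mL=-4356/1937, mR=1008/1937; mL+mR=-3348/1937 → advance -1; mR−mL=36/13 → turn +1·90°
n=7: pose=(-1,3,E); sL=15/37, sR=30/41; mL=-2835/3034, mR=495/3034; mL+mR=-1170/1517 → advance -1; mR−mL=45/41 → turn +1·90°

0 24/41 120/277 -8244/11357 -864/11357 -2 3 N
1 60/29 60/89 -4410/2581 -1800/2581 -2 2 W
2 120/149 24/13 -4356/1937 1008/1937 -1 2 S
3 15/37 30/41 -2835/3034 495/3034 -1 3 E
4 24/41 120/277 -8244/11357 -864/11357 -2 3 N
5 60/29 60/89 -4410/2581 -1800/2581 -2 2 W
6 120/149 24/13 -4356/1937 1008/1937 -1 2 S
7 15/37 30/41 -2835/3034 495/3034 -1 3 E
final -2 3 N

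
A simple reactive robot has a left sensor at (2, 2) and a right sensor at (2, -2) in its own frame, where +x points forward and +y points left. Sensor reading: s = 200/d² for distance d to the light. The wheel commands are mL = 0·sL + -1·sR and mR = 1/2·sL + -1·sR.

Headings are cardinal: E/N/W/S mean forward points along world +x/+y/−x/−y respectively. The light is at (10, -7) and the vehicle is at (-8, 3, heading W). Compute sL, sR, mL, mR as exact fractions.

left sensor world pos  = (-10, 1); dL² = 464
right sensor world pos = (-10, 5); dR² = 544
sL = 200/464 = 25/58
sR = 200/544 = 25/68
mL = 0·sL + -1·sR = -25/68
mR = 1/2·sL + -1·sR = -75/493

25/58 25/68 -25/68 -75/493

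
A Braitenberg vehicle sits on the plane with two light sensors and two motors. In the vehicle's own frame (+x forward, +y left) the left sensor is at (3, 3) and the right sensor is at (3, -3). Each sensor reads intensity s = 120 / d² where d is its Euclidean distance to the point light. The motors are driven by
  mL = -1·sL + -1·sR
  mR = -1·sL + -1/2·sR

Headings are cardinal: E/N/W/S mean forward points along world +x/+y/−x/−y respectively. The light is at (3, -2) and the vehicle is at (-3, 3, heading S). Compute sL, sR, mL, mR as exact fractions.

120/13 24/17 -2352/221 -2196/221

left sensor world pos  = (0, 0); dL² = 13
right sensor world pos = (-6, 0); dR² = 85
sL = 120/13 = 120/13
sR = 120/85 = 24/17
mL = -1·sL + -1·sR = -2352/221
mR = -1·sL + -1/2·sR = -2196/221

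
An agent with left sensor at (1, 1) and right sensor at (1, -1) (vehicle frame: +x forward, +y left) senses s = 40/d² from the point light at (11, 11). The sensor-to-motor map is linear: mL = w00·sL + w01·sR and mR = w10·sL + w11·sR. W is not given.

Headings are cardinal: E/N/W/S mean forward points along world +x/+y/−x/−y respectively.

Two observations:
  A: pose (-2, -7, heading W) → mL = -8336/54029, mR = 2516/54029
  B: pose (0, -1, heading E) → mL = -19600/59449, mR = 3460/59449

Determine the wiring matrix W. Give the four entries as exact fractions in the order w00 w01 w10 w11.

obs A: pose=(-2,-7,W) → sL=40/557, sR=8/97, mL=-8336/54029, mR=2516/54029
obs B: pose=(0,-1,E) → sL=40/221, sR=40/269, mL=-19600/59449, mR=3460/59449
sensor matrix S = [[40/557, 8/97], [40/221, 40/269]]; det S = -13647360/3211970021
solve [mL_A; mL_B] = S·[w00; w01] and [mR_A; mR_B] = S·[w10; w11]:
  w00 = -1, w01 = -1, w10 = -1/2, w11 = 1

-1 -1 -1/2 1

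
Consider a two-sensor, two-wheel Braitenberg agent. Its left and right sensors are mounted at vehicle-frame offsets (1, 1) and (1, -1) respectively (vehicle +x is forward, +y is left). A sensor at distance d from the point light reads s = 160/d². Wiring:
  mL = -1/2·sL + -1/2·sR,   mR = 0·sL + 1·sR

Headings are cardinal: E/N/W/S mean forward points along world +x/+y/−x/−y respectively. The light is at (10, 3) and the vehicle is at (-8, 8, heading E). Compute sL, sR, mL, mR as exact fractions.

left sensor world pos  = (-7, 9); dL² = 325
right sensor world pos = (-7, 7); dR² = 305
sL = 160/325 = 32/65
sR = 160/305 = 32/61
mL = -1/2·sL + -1/2·sR = -2016/3965
mR = 0·sL + 1·sR = 32/61

32/65 32/61 -2016/3965 32/61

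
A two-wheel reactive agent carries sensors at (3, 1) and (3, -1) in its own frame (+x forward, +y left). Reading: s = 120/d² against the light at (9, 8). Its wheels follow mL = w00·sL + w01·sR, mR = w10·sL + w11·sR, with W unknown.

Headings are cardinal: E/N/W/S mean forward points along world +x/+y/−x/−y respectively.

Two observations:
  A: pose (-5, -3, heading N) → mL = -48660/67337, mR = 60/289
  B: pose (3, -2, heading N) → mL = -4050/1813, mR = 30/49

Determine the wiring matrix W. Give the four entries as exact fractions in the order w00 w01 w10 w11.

-1/2 -1 1/2 0

obs A: pose=(-5,-3,N) → sL=120/289, sR=120/233, mL=-48660/67337, mR=60/289
obs B: pose=(3,-2,N) → sL=60/49, sR=60/37, mL=-4050/1813, mR=30/49
sensor matrix S = [[120/289, 120/233], [60/49, 60/37]]; det S = 5212800/122081981
solve [mL_A; mL_B] = S·[w00; w01] and [mR_A; mR_B] = S·[w10; w11]:
  w00 = -1/2, w01 = -1, w10 = 1/2, w11 = 0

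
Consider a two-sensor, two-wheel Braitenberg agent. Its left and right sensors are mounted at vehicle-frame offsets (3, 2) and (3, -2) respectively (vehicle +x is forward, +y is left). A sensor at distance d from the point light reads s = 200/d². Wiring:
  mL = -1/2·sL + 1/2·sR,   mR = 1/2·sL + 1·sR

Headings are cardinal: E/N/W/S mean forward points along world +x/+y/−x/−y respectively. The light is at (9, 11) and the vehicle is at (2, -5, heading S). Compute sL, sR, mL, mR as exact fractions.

left sensor world pos  = (4, -8); dL² = 386
right sensor world pos = (0, -8); dR² = 442
sL = 200/386 = 100/193
sR = 200/442 = 100/221
mL = -1/2·sL + 1/2·sR = -1400/42653
mR = 1/2·sL + 1·sR = 30350/42653

100/193 100/221 -1400/42653 30350/42653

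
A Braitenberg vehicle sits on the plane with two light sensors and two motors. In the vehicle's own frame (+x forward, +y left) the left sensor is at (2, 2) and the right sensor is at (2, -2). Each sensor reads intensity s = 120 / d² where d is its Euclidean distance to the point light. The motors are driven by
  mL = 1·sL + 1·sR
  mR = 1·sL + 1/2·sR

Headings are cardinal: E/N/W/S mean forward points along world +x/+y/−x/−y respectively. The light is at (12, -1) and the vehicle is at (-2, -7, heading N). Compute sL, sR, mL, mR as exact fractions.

left sensor world pos  = (-4, -5); dL² = 272
right sensor world pos = (0, -5); dR² = 160
sL = 120/272 = 15/34
sR = 120/160 = 3/4
mL = 1·sL + 1·sR = 81/68
mR = 1·sL + 1/2·sR = 111/136

15/34 3/4 81/68 111/136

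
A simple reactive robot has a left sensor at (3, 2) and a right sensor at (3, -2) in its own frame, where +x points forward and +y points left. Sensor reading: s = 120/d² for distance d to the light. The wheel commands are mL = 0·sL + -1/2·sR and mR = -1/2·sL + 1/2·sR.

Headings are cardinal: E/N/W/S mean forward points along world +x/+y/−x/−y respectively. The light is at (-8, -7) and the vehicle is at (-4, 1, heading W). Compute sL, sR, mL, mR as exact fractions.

120/37 120/101 -60/101 -3840/3737

left sensor world pos  = (-7, -1); dL² = 37
right sensor world pos = (-7, 3); dR² = 101
sL = 120/37 = 120/37
sR = 120/101 = 120/101
mL = 0·sL + -1/2·sR = -60/101
mR = -1/2·sL + 1/2·sR = -3840/3737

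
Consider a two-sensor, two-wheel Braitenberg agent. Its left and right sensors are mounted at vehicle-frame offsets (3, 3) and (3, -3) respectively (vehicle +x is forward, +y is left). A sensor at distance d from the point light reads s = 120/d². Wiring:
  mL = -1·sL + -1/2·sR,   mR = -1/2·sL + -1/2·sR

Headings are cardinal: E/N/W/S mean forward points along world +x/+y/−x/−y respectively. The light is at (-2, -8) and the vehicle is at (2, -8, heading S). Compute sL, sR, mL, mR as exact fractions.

60/29 12 -234/29 -204/29

left sensor world pos  = (5, -11); dL² = 58
right sensor world pos = (-1, -11); dR² = 10
sL = 120/58 = 60/29
sR = 120/10 = 12
mL = -1·sL + -1/2·sR = -234/29
mR = -1/2·sL + -1/2·sR = -204/29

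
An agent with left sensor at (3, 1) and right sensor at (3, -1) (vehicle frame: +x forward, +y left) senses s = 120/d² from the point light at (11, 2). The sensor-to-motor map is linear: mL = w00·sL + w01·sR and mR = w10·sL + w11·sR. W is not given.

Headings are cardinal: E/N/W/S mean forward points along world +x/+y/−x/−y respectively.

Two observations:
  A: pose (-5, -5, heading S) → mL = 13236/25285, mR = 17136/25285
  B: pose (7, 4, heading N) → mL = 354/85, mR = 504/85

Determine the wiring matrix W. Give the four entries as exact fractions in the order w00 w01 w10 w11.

obs A: pose=(-5,-5,S) → sL=24/65, sR=120/389, mL=13236/25285, mR=17136/25285
obs B: pose=(7,4,N) → sL=12/5, sR=60/17, mL=354/85, mR=504/85
sensor matrix S = [[24/65, 120/389], [12/5, 60/17]]; det S = 48384/85969
solve [mL_A; mL_B] = S·[w00; w01] and [mR_A; mR_B] = S·[w10; w11]:
  w00 = 1, w01 = 1/2, w10 = 1, w11 = 1

1 1/2 1 1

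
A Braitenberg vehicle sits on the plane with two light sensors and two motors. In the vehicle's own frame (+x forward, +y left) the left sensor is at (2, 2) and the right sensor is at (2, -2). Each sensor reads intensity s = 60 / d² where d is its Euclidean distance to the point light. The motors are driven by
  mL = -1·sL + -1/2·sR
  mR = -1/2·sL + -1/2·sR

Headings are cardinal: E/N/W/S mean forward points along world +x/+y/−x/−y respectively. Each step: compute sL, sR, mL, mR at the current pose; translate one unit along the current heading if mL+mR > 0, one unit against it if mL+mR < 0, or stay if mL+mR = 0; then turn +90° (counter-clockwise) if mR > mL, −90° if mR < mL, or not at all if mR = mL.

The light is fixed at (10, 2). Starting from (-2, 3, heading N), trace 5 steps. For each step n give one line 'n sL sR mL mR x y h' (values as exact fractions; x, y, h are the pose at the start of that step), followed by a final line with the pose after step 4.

n=0: pose=(-2,3,N); sL=12/41, sR=60/109; mL=-2538/4469, mR=-1884/4469; mL+mR=-4422/4469 → advance -1; mR−mL=6/41 → turn +1·90°
n=1: pose=(-2,2,W); sL=3/10, sR=3/10; mL=-9/20, mR=-3/10; mL+mR=-3/4 → advance -1; mR−mL=3/20 → turn +1·90°
n=2: pose=(-1,2,S); sL=12/17, sR=60/173; mL=-2586/2941, mR=-1548/2941; mL+mR=-4134/2941 → advance -1; mR−mL=6/17 → turn +1·90°
n=3: pose=(-1,3,E); sL=2/3, sR=30/41; mL=-127/123, mR=-86/123; mL+mR=-71/41 → advance -1; mR−mL=1/3 → turn +1·90°
n=4: pose=(-2,3,N); sL=12/41, sR=60/109; mL=-2538/4469, mR=-1884/4469; mL+mR=-4422/4469 → advance -1; mR−mL=6/41 → turn +1·90°

0 12/41 60/109 -2538/4469 -1884/4469 -2 3 N
1 3/10 3/10 -9/20 -3/10 -2 2 W
2 12/17 60/173 -2586/2941 -1548/2941 -1 2 S
3 2/3 30/41 -127/123 -86/123 -1 3 E
4 12/41 60/109 -2538/4469 -1884/4469 -2 3 N
final -2 2 W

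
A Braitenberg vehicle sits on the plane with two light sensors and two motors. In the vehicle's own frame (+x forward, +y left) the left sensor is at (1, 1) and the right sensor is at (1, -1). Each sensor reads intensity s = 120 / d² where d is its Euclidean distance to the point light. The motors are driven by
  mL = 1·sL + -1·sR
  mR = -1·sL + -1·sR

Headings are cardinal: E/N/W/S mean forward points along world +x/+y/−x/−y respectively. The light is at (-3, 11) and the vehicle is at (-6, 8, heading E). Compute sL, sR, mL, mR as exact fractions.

left sensor world pos  = (-5, 9); dL² = 8
right sensor world pos = (-5, 7); dR² = 20
sL = 120/8 = 15
sR = 120/20 = 6
mL = 1·sL + -1·sR = 9
mR = -1·sL + -1·sR = -21

15 6 9 -21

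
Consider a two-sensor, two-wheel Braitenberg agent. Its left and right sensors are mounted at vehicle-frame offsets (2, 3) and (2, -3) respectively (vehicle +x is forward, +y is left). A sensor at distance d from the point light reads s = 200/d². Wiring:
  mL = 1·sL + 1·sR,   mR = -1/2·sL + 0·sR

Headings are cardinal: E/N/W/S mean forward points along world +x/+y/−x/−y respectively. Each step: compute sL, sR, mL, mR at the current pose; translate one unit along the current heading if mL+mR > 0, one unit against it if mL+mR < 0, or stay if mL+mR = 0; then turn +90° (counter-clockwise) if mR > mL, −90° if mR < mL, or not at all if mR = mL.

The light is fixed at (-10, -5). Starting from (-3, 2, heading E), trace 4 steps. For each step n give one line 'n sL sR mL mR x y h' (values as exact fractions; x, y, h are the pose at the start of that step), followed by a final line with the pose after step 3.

n=0: pose=(-3,2,E); sL=200/181, sR=200/97; mL=55600/17557, mR=-100/181; mL+mR=45900/17557 → advance +1; mR−mL=-65300/17557 → turn -1·90°
n=1: pose=(-2,2,S); sL=100/73, sR=4; mL=392/73, mR=-50/73; mL+mR=342/73 → advance +1; mR−mL=-442/73 → turn -1·90°
n=2: pose=(-2,1,W); sL=40/9, sR=200/117; mL=80/13, mR=-20/9; mL+mR=460/117 → advance +1; mR−mL=-980/117 → turn -1·90°
n=3: pose=(-3,1,N); sL=5/2, sR=50/41; mL=305/82, mR=-5/4; mL+mR=405/164 → advance +1; mR−mL=-815/164 → turn -1·90°

0 200/181 200/97 55600/17557 -100/181 -3 2 E
1 100/73 4 392/73 -50/73 -2 2 S
2 40/9 200/117 80/13 -20/9 -2 1 W
3 5/2 50/41 305/82 -5/4 -3 1 N
final -3 2 E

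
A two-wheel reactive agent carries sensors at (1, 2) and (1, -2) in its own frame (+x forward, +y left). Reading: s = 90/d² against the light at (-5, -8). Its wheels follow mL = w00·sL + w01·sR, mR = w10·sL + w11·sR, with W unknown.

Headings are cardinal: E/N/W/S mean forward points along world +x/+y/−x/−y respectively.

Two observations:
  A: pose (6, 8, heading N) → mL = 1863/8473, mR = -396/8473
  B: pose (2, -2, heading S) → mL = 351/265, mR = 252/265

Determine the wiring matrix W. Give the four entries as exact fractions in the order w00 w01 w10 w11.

1/2 1/2 -1 1

obs A: pose=(6,8,N) → sL=9/37, sR=45/229, mL=1863/8473, mR=-396/8473
obs B: pose=(2,-2,S) → sL=45/53, sR=9/5, mL=351/265, mR=252/265
sensor matrix S = [[9/37, 45/229], [45/53, 9/5]]; det S = 608472/2245345
solve [mL_A; mL_B] = S·[w00; w01] and [mR_A; mR_B] = S·[w10; w11]:
  w00 = 1/2, w01 = 1/2, w10 = -1, w11 = 1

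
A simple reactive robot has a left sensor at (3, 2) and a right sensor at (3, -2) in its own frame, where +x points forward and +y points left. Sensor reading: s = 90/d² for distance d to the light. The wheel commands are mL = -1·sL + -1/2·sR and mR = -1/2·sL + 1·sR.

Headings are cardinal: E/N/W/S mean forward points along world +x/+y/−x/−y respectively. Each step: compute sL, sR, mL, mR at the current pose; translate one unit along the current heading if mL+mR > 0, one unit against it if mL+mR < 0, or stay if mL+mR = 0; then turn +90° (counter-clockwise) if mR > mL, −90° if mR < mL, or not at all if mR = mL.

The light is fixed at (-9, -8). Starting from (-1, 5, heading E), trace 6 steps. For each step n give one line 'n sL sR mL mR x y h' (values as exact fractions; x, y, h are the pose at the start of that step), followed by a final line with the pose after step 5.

n=0: pose=(-1,5,E); sL=45/173, sR=45/121; mL=-18675/41866, mR=10125/41866; mL+mR=-4275/20933 → advance -1; mR−mL=14400/20933 → turn +1·90°
n=1: pose=(-2,5,N); sL=90/281, sR=90/337; mL=-42975/94697, mR=10125/94697; mL+mR=-32850/94697 → advance -1; mR−mL=53100/94697 → turn +1·90°
n=2: pose=(-2,4,W); sL=45/58, sR=45/106; mL=-6075/6148, mR=225/6148; mL+mR=-2925/3074 → advance -1; mR−mL=1575/1537 → turn +1·90°
n=3: pose=(-1,4,S); sL=90/181, sR=10/13; mL=-2075/2353, mR=1225/2353; mL+mR=-850/2353 → advance -1; mR−mL=3300/2353 → turn +1·90°
n=4: pose=(-1,5,E); sL=45/173, sR=45/121; mL=-18675/41866, mR=10125/41866; mL+mR=-4275/20933 → advance -1; mR−mL=14400/20933 → turn +1·90°
n=5: pose=(-2,5,N); sL=90/281, sR=90/337; mL=-42975/94697, mR=10125/94697; mL+mR=-32850/94697 → advance -1; mR−mL=53100/94697 → turn +1·90°

0 45/173 45/121 -18675/41866 10125/41866 -1 5 E
1 90/281 90/337 -42975/94697 10125/94697 -2 5 N
2 45/58 45/106 -6075/6148 225/6148 -2 4 W
3 90/181 10/13 -2075/2353 1225/2353 -1 4 S
4 45/173 45/121 -18675/41866 10125/41866 -1 5 E
5 90/281 90/337 -42975/94697 10125/94697 -2 5 N
final -2 4 W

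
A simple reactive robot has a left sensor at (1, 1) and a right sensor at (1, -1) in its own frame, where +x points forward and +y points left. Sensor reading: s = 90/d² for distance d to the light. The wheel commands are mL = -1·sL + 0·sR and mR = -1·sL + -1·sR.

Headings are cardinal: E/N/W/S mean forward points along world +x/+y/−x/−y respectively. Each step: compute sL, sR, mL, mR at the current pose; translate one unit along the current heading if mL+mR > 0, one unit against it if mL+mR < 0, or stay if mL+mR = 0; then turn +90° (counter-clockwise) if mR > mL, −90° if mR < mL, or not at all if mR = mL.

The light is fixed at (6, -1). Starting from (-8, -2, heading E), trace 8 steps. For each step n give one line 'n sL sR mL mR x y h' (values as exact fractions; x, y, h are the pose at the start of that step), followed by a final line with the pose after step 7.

n=0: pose=(-8,-2,E); sL=90/169, sR=90/173; mL=-90/169, mR=-30780/29237; mL+mR=-46350/29237 → advance -1; mR−mL=-90/173 → turn -1·90°
n=1: pose=(-9,-2,S); sL=9/20, sR=9/26; mL=-9/20, mR=-207/260; mL+mR=-81/65 → advance -1; mR−mL=-9/26 → turn -1·90°
n=2: pose=(-9,-1,W); sL=90/257, sR=90/257; mL=-90/257, mR=-180/257; mL+mR=-270/257 → advance -1; mR−mL=-90/257 → turn -1·90°
n=3: pose=(-8,-1,N); sL=45/113, sR=9/17; mL=-45/113, mR=-1782/1921; mL+mR=-2547/1921 → advance -1; mR−mL=-9/17 → turn -1·90°
n=4: pose=(-8,-2,E); sL=90/169, sR=90/173; mL=-90/169, mR=-30780/29237; mL+mR=-46350/29237 → advance -1; mR−mL=-90/173 → turn -1·90°
n=5: pose=(-9,-2,S); sL=9/20, sR=9/26; mL=-9/20, mR=-207/260; mL+mR=-81/65 → advance -1; mR−mL=-9/26 → turn -1·90°
n=6: pose=(-9,-1,W); sL=90/257, sR=90/257; mL=-90/257, mR=-180/257; mL+mR=-270/257 → advance -1; mR−mL=-90/257 → turn -1·90°
n=7: pose=(-8,-1,N); sL=45/113, sR=9/17; mL=-45/113, mR=-1782/1921; mL+mR=-2547/1921 → advance -1; mR−mL=-9/17 → turn -1·90°

0 90/169 90/173 -90/169 -30780/29237 -8 -2 E
1 9/20 9/26 -9/20 -207/260 -9 -2 S
2 90/257 90/257 -90/257 -180/257 -9 -1 W
3 45/113 9/17 -45/113 -1782/1921 -8 -1 N
4 90/169 90/173 -90/169 -30780/29237 -8 -2 E
5 9/20 9/26 -9/20 -207/260 -9 -2 S
6 90/257 90/257 -90/257 -180/257 -9 -1 W
7 45/113 9/17 -45/113 -1782/1921 -8 -1 N
final -8 -2 E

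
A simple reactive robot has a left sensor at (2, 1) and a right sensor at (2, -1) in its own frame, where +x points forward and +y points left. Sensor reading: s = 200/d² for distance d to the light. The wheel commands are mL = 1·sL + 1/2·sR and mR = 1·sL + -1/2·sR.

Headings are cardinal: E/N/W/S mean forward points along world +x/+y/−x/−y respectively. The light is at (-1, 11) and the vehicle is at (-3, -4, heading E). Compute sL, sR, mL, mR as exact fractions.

50/49 25/32 4425/3136 1975/3136

left sensor world pos  = (-1, -3); dL² = 196
right sensor world pos = (-1, -5); dR² = 256
sL = 200/196 = 50/49
sR = 200/256 = 25/32
mL = 1·sL + 1/2·sR = 4425/3136
mR = 1·sL + -1/2·sR = 1975/3136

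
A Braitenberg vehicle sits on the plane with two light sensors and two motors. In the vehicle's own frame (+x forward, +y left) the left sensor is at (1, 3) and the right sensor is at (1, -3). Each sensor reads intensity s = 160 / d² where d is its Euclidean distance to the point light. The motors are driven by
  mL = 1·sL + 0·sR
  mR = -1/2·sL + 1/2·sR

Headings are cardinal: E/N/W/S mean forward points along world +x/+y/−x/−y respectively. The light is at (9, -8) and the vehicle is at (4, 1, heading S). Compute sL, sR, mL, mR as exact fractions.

left sensor world pos  = (7, 0); dL² = 68
right sensor world pos = (1, 0); dR² = 128
sL = 160/68 = 40/17
sR = 160/128 = 5/4
mL = 1·sL + 0·sR = 40/17
mR = -1/2·sL + 1/2·sR = -75/136

40/17 5/4 40/17 -75/136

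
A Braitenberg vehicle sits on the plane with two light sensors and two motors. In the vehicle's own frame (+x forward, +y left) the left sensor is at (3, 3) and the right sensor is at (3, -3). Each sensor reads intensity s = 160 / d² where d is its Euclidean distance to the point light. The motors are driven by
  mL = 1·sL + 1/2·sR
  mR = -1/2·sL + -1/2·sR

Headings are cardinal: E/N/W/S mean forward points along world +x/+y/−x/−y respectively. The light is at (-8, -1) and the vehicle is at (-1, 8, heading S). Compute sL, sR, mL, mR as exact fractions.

20/17 40/13 600/221 -470/221

left sensor world pos  = (2, 5); dL² = 136
right sensor world pos = (-4, 5); dR² = 52
sL = 160/136 = 20/17
sR = 160/52 = 40/13
mL = 1·sL + 1/2·sR = 600/221
mR = -1/2·sL + -1/2·sR = -470/221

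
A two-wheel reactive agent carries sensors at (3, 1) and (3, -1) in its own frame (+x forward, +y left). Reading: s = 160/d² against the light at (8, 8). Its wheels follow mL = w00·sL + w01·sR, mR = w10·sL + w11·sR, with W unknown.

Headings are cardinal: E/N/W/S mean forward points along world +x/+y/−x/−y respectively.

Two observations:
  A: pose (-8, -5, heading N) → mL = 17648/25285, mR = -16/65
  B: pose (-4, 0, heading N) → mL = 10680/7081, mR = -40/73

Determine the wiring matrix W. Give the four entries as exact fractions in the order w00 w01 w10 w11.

1/2 1 0 -1/2

obs A: pose=(-8,-5,N) → sL=160/389, sR=32/65, mL=17648/25285, mR=-16/65
obs B: pose=(-4,0,N) → sL=80/97, sR=80/73, mL=10680/7081, mR=-40/73
sensor matrix S = [[160/389, 32/65], [80/97, 80/73]]; det S = 1601536/35808617
solve [mL_A; mL_B] = S·[w00; w01] and [mR_A; mR_B] = S·[w10; w11]:
  w00 = 1/2, w01 = 1, w10 = 0, w11 = -1/2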